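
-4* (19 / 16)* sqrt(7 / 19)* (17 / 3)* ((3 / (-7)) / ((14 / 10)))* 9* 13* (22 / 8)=109395* sqrt(133) / 784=1609.19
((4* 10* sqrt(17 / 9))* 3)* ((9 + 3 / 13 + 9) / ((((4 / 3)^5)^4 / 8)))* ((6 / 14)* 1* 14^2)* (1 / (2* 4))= 86768629818885* sqrt(17) / 446676598784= 800.93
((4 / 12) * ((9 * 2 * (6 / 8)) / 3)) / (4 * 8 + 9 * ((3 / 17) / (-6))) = 51 / 1079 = 0.05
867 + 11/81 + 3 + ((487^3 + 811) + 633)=115503617.14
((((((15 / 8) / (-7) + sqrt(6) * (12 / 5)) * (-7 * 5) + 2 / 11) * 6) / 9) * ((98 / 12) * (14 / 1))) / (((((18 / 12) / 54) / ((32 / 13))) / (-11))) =14577502.68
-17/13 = -1.31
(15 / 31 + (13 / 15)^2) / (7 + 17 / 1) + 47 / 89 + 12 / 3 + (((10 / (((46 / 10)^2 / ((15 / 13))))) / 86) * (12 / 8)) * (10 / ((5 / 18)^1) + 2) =10884154077253 / 2202839952300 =4.94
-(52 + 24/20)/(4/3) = -399/10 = -39.90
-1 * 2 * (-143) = 286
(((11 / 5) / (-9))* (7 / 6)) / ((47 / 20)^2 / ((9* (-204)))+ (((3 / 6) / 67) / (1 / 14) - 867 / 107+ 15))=-1501475360 / 36847371679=-0.04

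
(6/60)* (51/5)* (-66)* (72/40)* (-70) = 212058/25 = 8482.32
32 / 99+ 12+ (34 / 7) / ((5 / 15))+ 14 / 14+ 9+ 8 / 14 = 25964 / 693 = 37.47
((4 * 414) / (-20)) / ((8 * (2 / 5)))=-207 / 8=-25.88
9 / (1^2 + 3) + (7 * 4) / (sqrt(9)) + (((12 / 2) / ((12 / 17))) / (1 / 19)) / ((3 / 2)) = 477 / 4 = 119.25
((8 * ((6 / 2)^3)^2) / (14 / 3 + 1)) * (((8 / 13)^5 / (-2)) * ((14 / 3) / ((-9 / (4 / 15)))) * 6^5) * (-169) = -1541054398464 / 186745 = -8252185.59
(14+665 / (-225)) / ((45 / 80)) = 7952 / 405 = 19.63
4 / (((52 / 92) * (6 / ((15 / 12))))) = 115 / 78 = 1.47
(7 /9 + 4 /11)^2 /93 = 12769 /911493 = 0.01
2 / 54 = 1 / 27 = 0.04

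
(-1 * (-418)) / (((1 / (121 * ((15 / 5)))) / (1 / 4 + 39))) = 11911119 / 2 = 5955559.50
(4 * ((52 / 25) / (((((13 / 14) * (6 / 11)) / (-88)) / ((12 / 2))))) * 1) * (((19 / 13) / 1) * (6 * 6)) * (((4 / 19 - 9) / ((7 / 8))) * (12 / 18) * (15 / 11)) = 4167333.42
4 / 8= 1 / 2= 0.50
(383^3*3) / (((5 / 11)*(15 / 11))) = 271920333.08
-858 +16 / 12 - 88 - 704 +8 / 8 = -4943 / 3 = -1647.67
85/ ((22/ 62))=2635/ 11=239.55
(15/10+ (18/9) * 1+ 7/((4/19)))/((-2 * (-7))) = 21/8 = 2.62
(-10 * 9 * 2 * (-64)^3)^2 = 2226511046246400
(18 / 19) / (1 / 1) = 18 / 19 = 0.95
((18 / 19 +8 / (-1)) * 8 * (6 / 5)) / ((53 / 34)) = -218688 / 5035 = -43.43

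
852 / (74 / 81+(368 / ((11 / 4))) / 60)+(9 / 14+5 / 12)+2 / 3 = 160433155 / 588252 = 272.73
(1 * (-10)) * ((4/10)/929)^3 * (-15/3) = 16/4008825445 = 0.00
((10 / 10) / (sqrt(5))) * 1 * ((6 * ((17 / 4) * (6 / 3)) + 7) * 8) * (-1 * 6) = -2784 * sqrt(5) / 5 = -1245.04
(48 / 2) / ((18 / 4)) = 5.33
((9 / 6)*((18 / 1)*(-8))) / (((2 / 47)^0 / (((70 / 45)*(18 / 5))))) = -1209.60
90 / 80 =9 / 8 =1.12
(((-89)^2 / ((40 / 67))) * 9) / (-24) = -1592121 / 320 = -4975.38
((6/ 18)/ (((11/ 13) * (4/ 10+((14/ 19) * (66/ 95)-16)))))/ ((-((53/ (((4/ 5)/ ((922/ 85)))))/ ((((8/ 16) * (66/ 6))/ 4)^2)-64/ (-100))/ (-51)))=-109698875/ 31366057824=-0.00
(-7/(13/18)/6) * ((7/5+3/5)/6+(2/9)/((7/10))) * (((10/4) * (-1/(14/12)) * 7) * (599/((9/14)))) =1719130/117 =14693.42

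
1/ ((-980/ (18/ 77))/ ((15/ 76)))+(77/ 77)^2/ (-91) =-82279/ 7455448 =-0.01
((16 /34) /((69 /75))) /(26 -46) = -10 /391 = -0.03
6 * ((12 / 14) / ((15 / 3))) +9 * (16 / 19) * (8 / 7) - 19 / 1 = -6191 / 665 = -9.31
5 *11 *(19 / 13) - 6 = 967 / 13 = 74.38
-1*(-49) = 49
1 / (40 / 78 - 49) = -39 / 1891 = -0.02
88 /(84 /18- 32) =-3.22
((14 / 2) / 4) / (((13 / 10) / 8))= 140 / 13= 10.77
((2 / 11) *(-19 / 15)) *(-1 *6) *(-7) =-532 / 55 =-9.67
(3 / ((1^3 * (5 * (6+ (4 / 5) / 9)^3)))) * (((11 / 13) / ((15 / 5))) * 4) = 200475 / 66855178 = 0.00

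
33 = 33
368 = 368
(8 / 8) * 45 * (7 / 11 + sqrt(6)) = 315 / 11 + 45 * sqrt(6) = 138.86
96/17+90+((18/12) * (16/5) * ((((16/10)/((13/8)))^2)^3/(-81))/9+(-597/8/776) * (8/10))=231042539760132269633/2417670192453750000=95.56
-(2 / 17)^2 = -0.01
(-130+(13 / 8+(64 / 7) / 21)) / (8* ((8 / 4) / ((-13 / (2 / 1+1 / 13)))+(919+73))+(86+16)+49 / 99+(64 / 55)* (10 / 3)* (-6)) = -76281699 / 4777407880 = -0.02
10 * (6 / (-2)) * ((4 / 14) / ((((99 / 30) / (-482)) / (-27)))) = -2602800 / 77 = -33802.60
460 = 460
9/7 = 1.29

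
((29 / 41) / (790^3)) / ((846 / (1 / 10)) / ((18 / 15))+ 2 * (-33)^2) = 29 / 186540319572000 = 0.00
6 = 6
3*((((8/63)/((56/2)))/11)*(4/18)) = 4/14553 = 0.00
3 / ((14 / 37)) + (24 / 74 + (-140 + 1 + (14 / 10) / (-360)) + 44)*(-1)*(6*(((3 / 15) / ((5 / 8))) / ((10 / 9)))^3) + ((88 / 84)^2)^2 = 15953904151670329 / 702714550781250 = 22.70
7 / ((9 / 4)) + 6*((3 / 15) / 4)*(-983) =-26261 / 90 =-291.79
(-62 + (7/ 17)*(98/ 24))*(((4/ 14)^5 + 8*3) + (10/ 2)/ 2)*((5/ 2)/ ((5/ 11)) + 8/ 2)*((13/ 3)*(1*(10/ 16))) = -41129.58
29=29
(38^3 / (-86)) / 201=-27436 / 8643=-3.17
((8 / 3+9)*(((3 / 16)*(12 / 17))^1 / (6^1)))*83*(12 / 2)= 8715 / 68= 128.16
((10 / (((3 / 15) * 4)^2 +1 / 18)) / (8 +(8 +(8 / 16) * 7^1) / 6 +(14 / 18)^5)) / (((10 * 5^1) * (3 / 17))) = 24091992 / 150835013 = 0.16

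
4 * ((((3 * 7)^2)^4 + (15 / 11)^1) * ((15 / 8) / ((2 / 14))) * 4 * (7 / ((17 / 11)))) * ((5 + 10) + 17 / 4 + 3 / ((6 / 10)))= 14831194170318435 / 17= 872423186489319.71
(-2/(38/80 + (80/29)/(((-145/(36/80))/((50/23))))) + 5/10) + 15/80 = -20874753/5649872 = -3.69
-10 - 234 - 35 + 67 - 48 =-260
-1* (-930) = 930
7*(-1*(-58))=406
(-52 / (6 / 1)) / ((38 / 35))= -455 / 57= -7.98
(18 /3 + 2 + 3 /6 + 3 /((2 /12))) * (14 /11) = 371 /11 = 33.73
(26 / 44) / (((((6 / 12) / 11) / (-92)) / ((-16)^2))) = -306176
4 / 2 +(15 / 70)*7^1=7 / 2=3.50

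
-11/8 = -1.38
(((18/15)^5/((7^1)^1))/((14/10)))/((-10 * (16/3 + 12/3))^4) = 19683/5882450000000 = 0.00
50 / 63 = 0.79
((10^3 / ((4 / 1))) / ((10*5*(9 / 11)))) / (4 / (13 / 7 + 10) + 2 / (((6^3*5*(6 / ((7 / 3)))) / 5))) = 17.92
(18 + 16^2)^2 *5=375380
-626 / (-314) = 313 / 157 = 1.99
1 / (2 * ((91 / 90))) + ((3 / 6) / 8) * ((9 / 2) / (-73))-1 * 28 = -5847827 / 212576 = -27.51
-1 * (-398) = 398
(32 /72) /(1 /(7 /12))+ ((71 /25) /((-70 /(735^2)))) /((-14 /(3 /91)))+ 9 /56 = 5113657 /98280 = 52.03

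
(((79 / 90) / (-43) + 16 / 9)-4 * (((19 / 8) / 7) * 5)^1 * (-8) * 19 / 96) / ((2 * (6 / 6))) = 150517 / 24080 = 6.25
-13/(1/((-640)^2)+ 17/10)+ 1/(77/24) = -393297896/53616717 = -7.34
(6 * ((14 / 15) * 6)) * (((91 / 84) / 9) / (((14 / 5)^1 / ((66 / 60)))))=143 / 90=1.59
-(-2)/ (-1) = -2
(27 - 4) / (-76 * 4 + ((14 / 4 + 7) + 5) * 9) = -0.14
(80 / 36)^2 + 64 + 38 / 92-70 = -2417 / 3726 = -0.65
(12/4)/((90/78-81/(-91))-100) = -273/8914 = -0.03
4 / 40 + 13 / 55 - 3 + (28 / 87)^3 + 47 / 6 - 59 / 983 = 183101361644 / 35601964695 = 5.14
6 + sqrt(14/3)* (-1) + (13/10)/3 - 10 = -107/30 - sqrt(42)/3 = -5.73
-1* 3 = -3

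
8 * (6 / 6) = 8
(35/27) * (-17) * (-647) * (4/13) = 1539860/351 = 4387.07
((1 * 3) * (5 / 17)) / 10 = 3 / 34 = 0.09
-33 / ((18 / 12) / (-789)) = 17358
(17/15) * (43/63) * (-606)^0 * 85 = 12427/189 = 65.75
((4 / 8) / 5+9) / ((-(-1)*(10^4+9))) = 91 / 100090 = 0.00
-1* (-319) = 319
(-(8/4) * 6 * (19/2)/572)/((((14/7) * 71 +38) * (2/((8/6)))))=-19/25740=-0.00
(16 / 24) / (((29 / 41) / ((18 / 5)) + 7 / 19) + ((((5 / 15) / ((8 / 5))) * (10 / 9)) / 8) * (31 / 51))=22883904 / 19994333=1.14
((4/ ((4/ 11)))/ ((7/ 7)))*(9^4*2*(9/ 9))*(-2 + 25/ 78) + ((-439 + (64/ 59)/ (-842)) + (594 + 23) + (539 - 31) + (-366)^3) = -15909508588699/ 322907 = -49269630.54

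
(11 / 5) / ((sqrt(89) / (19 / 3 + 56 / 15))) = 1661 * sqrt(89) / 6675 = 2.35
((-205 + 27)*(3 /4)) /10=-267 /20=-13.35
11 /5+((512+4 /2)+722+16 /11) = 68181 /55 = 1239.65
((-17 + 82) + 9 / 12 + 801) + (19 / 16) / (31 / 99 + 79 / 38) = 62434805 / 71992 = 867.25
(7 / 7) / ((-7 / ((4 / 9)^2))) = -16 / 567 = -0.03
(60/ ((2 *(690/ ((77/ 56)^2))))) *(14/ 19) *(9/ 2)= 0.27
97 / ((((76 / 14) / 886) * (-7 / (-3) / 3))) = 386739 / 19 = 20354.68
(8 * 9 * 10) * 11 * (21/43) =166320/43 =3867.91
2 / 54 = 1 / 27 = 0.04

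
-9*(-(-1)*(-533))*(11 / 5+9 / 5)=19188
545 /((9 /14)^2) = 106820 /81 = 1318.77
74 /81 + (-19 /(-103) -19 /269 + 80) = 181847152 /2244267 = 81.03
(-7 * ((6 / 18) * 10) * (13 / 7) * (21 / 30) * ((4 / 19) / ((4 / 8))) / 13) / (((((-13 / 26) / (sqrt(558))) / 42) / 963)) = 4529952 * sqrt(62) / 19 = 1877309.35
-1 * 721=-721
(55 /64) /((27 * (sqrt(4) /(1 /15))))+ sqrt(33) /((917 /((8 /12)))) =11 /10368+ 2 * sqrt(33) /2751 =0.01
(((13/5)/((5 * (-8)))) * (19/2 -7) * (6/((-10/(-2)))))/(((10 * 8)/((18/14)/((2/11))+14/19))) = -81003/4256000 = -0.02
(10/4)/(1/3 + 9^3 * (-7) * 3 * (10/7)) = -0.00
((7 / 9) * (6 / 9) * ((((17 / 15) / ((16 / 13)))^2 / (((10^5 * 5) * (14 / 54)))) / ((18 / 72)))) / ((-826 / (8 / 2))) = -48841 / 743400000000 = -0.00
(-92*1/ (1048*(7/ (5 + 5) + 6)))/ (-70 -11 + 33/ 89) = 445/ 2738424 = 0.00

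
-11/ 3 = -3.67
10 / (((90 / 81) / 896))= 8064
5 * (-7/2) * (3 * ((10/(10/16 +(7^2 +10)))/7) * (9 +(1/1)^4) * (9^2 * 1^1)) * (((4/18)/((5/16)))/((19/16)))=-614400/1007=-610.13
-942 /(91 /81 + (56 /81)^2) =-6180462 /10507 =-588.22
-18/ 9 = -2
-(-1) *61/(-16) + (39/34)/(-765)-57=-4218059/69360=-60.81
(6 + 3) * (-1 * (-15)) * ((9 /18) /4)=135 /8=16.88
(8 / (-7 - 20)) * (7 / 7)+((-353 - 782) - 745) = -50768 / 27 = -1880.30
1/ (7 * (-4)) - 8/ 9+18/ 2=2035/ 252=8.08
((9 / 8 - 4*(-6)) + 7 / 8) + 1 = 27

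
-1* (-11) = 11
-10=-10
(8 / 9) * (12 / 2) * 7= 112 / 3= 37.33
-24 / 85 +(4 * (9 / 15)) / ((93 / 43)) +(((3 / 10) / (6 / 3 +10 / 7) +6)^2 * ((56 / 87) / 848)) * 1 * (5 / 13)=67780895321 / 80870300160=0.84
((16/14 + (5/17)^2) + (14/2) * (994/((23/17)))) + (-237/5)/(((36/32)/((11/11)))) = 3560840357/697935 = 5101.97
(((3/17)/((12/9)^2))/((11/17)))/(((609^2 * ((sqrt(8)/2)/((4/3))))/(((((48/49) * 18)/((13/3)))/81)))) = 4 * sqrt(2)/288751463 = 0.00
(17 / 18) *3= 17 / 6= 2.83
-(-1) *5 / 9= 5 / 9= 0.56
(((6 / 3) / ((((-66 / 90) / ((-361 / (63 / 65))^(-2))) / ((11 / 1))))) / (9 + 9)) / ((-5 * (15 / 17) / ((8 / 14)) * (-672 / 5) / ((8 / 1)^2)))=-408 / 550606225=-0.00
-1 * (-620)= 620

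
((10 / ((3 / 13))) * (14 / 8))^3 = 94196375 / 216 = 436094.33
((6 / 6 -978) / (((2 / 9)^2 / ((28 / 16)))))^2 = 306870573681 / 256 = 1198713178.44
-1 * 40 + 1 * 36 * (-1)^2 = -4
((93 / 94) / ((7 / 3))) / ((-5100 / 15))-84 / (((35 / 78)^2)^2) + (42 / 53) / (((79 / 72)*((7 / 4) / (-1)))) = -11890117363199913 / 5737383295000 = -2072.39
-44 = -44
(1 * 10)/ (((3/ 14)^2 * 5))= 43.56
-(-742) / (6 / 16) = 5936 / 3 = 1978.67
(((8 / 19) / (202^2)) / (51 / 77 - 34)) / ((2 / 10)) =-770 / 497533373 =-0.00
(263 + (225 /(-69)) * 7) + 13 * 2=6122 /23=266.17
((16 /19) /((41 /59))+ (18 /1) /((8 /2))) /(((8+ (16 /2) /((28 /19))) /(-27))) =-1681911 /146452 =-11.48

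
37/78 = 0.47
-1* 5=-5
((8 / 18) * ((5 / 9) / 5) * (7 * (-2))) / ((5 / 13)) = -728 / 405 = -1.80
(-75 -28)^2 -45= 10564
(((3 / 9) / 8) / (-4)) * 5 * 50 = -125 / 48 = -2.60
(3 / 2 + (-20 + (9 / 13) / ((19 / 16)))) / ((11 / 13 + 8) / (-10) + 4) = -8851 / 1539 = -5.75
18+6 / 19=18.32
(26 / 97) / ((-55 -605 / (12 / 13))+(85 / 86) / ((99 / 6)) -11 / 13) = -639496 / 1696796459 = -0.00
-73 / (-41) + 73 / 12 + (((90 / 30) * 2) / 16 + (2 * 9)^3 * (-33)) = -189368597 / 984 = -192447.76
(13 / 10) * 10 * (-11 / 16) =-143 / 16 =-8.94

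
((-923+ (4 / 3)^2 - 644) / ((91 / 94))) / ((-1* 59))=1324178 / 48321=27.40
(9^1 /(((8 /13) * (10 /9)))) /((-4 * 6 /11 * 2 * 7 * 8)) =-3861 /71680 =-0.05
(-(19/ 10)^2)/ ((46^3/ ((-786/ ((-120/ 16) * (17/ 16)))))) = -94582/ 25854875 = -0.00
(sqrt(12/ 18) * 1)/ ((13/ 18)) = 6 * sqrt(6)/ 13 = 1.13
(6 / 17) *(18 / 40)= 27 / 170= 0.16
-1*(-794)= 794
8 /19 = 0.42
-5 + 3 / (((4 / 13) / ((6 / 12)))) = -0.12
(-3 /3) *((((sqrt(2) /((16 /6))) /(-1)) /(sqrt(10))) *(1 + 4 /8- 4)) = -3 *sqrt(5) /16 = -0.42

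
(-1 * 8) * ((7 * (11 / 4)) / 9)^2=-5929 / 162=-36.60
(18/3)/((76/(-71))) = -213/38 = -5.61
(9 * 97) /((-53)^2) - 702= -1971045 /2809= -701.69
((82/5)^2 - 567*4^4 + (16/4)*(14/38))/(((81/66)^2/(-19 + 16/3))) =1365639155936/1038825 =1314599.82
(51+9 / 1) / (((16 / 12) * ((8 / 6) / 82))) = 5535 / 2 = 2767.50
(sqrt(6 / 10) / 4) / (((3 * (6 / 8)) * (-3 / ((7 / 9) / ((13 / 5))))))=-7 * sqrt(15) / 3159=-0.01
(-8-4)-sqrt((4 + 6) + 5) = -12-sqrt(15) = -15.87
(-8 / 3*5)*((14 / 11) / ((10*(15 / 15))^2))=-28 / 165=-0.17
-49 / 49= -1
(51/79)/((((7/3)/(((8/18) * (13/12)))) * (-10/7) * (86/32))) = -1768/50955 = -0.03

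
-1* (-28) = 28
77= 77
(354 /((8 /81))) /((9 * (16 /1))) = 24.89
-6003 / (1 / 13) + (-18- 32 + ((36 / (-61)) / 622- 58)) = -1482526755 / 18971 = -78147.00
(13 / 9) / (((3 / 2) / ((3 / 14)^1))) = 13 / 63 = 0.21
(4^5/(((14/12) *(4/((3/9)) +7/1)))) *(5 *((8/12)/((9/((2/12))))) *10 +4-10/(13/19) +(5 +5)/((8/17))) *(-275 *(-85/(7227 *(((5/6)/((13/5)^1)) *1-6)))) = -103127168000/348388047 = -296.01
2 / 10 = 1 / 5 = 0.20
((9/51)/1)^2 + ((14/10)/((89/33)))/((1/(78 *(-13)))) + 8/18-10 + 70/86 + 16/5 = -5294337922/9954027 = -531.88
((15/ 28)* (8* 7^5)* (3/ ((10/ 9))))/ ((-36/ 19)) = -410571/ 4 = -102642.75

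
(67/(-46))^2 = 4489/2116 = 2.12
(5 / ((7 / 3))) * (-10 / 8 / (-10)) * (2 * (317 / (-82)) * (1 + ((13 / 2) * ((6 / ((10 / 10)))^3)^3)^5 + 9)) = -2867434961303129570275556834735540467162335 / 1148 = -2497765645734433423584980000000000000000.00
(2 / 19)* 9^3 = 1458 / 19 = 76.74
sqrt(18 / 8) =3 / 2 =1.50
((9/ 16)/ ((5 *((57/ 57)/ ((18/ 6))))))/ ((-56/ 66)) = -891/ 2240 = -0.40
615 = 615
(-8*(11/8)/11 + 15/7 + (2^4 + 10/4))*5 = 1375/14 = 98.21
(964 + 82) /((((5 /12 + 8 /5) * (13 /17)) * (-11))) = -1066920 /17303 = -61.66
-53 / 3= -17.67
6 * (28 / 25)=168 / 25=6.72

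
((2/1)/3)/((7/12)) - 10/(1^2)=-62/7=-8.86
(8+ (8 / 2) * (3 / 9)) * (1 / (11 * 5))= 28 / 165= 0.17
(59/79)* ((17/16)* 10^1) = 5015/632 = 7.94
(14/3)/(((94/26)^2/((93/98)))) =5239/15463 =0.34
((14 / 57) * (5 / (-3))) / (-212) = 35 / 18126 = 0.00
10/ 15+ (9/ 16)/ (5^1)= 187/ 240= 0.78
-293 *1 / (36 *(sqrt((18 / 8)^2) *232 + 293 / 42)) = -2051 / 133302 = -0.02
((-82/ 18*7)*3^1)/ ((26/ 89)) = -25543/ 78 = -327.47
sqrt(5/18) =sqrt(10)/6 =0.53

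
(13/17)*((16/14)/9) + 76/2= 40802/1071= 38.10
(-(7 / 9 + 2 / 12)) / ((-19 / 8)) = 68 / 171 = 0.40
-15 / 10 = -3 / 2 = -1.50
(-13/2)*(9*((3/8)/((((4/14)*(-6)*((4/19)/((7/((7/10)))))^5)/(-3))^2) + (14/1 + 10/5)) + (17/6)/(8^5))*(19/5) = -58696756722377023194899461/3932160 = -14927357157993831175.46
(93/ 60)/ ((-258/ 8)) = -31/ 645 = -0.05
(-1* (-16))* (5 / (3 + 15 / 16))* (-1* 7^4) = -439040 / 9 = -48782.22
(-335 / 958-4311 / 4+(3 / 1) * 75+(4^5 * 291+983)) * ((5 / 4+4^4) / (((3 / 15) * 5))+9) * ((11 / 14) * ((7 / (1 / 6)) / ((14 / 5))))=100371700793925 / 107296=935465448.80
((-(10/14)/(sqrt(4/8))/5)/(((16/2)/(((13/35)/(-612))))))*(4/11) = 13*sqrt(2)/3298680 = 0.00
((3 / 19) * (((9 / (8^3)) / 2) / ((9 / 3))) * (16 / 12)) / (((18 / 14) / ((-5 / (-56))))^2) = 25 / 8404992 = 0.00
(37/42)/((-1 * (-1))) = 37/42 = 0.88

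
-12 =-12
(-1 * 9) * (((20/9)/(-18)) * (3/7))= 10/21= 0.48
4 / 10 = 2 / 5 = 0.40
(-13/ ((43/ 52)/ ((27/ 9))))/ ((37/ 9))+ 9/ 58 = -1044297/ 92278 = -11.32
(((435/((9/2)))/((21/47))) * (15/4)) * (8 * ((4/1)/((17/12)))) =2180800/119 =18326.05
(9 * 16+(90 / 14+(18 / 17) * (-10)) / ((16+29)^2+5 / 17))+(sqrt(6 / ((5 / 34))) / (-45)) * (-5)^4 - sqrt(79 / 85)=-50 * sqrt(255) / 9 - sqrt(6715) / 85+630999 / 4382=54.32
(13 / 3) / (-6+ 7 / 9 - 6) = -39 / 101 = -0.39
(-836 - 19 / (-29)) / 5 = -4845 / 29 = -167.07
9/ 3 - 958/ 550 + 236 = 65246/ 275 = 237.26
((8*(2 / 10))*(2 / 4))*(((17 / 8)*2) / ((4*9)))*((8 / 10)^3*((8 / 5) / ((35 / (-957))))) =-694144 / 328125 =-2.12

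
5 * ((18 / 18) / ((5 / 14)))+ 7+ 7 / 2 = 49 / 2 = 24.50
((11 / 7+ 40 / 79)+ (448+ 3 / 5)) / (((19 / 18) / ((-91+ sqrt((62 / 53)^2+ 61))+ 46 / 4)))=-1783203444 / 52535+ 22430232 * sqrt(175193) / 2784355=-30571.31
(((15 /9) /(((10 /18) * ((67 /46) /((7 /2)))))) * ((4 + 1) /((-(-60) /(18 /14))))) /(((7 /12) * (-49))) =-0.03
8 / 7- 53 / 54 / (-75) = 32771 / 28350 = 1.16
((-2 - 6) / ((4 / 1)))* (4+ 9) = -26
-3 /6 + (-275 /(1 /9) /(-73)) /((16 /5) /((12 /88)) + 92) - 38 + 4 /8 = -4767443 /126436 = -37.71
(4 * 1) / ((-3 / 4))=-16 / 3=-5.33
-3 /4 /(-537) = 1 /716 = 0.00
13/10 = 1.30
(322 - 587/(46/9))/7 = 9529/322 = 29.59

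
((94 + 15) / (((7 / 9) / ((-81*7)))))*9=-715149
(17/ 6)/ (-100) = -17/ 600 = -0.03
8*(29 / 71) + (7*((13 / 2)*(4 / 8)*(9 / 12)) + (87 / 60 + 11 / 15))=383629 / 17040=22.51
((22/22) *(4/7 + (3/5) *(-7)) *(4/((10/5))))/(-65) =254/2275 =0.11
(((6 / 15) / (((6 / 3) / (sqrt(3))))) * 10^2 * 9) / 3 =60 * sqrt(3) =103.92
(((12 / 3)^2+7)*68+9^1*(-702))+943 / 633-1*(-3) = -3006440 / 633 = -4749.51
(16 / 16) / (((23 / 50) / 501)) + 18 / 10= 125457 / 115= 1090.93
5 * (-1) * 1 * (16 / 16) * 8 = -40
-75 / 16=-4.69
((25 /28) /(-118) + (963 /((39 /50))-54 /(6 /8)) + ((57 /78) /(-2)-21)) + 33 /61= 230119597 /201544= 1141.78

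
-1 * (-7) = 7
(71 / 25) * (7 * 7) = 3479 / 25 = 139.16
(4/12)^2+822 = 7399/9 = 822.11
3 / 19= 0.16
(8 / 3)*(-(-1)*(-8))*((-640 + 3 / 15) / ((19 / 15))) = 204736 / 19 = 10775.58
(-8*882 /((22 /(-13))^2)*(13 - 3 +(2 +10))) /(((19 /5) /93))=-277247880 /209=-1326544.88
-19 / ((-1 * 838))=19 / 838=0.02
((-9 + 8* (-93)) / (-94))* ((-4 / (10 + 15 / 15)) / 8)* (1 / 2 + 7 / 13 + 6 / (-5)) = 15813 / 268840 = 0.06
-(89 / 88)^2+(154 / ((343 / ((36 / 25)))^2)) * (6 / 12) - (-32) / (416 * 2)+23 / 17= 6649917043669 / 17977439480000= 0.37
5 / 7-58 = -401 / 7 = -57.29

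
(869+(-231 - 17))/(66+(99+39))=207/68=3.04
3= 3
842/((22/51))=1951.91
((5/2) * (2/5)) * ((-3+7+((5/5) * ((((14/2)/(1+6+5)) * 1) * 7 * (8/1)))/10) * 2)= 218/15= 14.53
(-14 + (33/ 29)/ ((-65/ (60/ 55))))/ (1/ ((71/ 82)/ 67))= -938123/ 5178095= -0.18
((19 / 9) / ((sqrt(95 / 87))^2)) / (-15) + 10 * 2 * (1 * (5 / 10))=2221 / 225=9.87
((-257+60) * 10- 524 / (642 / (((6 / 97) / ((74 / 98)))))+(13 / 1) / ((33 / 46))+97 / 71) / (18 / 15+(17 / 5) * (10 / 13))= -114079215512665 / 223141940472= -511.24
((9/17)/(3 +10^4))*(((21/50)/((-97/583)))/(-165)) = 477/589105250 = 0.00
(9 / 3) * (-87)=-261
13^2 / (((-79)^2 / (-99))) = -16731 / 6241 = -2.68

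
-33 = -33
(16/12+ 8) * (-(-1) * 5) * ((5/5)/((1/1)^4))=140/3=46.67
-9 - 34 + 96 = 53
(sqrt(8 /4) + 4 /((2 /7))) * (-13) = -182 - 13 * sqrt(2) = -200.38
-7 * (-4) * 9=252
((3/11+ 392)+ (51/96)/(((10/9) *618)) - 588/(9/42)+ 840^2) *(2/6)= 234416.09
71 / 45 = 1.58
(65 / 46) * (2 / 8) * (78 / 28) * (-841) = -2131935 / 2576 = -827.61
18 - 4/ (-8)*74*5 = 203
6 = 6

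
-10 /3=-3.33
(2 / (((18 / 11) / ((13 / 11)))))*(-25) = -325 / 9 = -36.11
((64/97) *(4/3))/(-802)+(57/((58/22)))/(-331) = -74393929/1120116909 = -0.07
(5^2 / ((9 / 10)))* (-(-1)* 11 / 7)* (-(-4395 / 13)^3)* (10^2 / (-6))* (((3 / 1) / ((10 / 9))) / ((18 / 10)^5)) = -135103187011718750 / 33633873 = -4016878669.06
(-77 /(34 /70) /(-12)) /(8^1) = 2695 /1632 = 1.65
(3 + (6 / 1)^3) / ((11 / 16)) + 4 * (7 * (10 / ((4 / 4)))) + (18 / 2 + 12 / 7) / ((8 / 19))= 384379 / 616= 623.99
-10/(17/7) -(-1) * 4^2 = 202/17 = 11.88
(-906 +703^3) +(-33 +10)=347427998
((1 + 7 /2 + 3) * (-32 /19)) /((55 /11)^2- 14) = -240 /209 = -1.15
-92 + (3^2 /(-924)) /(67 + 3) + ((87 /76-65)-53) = -85555527 /409640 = -208.86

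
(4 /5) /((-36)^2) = 1 /1620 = 0.00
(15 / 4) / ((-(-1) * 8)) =15 / 32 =0.47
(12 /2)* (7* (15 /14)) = 45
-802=-802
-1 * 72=-72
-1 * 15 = -15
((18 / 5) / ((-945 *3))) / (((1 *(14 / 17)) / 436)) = -7412 / 11025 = -0.67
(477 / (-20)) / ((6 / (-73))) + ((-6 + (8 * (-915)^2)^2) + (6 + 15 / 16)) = 3588841987223289 / 80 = 44860524840291.11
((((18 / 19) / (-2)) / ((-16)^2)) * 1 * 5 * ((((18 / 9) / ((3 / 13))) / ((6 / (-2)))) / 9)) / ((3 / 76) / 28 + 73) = 455 / 11184984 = 0.00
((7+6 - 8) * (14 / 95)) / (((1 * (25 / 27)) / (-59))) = -22302 / 475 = -46.95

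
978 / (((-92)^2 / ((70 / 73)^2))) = 599025 / 5638082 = 0.11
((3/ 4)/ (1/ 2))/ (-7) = -3/ 14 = -0.21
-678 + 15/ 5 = -675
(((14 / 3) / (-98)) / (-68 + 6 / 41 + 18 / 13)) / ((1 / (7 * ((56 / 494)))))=287 / 504849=0.00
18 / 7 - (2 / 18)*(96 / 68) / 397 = 364390 / 141729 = 2.57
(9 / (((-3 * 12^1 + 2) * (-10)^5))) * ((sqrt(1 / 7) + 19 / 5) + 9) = 9 * sqrt(7) / 23800000 + 9 / 265625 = 0.00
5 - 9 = -4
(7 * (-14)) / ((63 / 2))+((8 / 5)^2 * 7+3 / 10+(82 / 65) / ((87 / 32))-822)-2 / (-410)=-5609190707 / 6955650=-806.42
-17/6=-2.83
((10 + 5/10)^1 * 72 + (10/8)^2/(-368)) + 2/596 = 663247091/877312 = 756.00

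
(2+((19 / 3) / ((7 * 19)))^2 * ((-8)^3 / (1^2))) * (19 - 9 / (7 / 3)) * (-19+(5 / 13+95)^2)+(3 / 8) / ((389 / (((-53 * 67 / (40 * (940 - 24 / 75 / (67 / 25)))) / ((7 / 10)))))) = 172793533058447737 / 1497985996416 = 115350.57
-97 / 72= -1.35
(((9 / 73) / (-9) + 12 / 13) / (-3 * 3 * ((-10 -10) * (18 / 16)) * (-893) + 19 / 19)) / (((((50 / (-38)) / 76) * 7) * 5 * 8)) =311543 / 300315913625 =0.00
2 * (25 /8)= 25 /4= 6.25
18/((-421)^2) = 18/177241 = 0.00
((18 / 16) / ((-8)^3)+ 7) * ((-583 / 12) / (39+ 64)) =-16710529 / 5062656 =-3.30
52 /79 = 0.66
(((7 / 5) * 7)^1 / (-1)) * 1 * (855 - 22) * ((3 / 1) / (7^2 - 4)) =-544.23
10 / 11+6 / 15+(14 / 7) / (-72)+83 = 166877 / 1980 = 84.28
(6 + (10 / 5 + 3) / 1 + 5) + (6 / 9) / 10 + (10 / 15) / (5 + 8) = 16.12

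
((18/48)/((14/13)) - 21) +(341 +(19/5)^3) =5253083/14000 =375.22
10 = 10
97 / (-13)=-7.46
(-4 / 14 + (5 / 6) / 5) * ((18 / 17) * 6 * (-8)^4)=-3097.82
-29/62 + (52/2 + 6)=1955/62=31.53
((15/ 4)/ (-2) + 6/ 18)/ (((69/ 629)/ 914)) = -10635761/ 828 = -12845.12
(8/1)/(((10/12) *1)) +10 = 98/5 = 19.60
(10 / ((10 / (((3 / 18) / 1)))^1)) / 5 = 1 / 30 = 0.03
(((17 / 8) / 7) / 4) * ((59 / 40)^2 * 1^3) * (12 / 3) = 59177 / 89600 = 0.66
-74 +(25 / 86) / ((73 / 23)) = -463997 / 6278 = -73.91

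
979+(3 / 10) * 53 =9949 / 10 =994.90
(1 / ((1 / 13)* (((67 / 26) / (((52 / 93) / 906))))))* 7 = 61516 / 2822643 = 0.02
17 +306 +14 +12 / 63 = 7081 / 21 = 337.19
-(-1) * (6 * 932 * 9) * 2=100656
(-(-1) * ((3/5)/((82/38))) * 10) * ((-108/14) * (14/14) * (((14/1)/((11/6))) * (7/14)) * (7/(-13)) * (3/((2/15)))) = 5817420/5863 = 992.23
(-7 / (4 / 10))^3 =-42875 / 8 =-5359.38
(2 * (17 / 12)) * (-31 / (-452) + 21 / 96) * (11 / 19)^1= 194293 / 412224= 0.47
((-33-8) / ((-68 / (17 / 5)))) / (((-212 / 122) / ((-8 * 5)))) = 2501 / 53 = 47.19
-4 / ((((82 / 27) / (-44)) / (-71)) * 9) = -18744 / 41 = -457.17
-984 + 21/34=-33435/34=-983.38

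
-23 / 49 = -0.47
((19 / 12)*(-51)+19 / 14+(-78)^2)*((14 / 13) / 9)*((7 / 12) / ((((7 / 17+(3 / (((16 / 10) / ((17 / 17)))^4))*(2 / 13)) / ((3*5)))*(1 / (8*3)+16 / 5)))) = 341458790400 / 84896527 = 4022.06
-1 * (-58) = 58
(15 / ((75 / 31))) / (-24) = -31 / 120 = -0.26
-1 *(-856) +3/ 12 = 3425/ 4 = 856.25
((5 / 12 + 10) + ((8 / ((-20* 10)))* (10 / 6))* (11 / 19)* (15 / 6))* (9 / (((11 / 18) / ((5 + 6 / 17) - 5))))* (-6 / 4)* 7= -4002453 / 7106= -563.25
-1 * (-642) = 642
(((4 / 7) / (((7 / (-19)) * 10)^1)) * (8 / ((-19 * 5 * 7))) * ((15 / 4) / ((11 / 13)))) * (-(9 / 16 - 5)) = 2769 / 75460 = 0.04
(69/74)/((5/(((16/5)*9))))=4968/925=5.37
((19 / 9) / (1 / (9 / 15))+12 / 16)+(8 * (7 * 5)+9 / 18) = 16951 / 60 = 282.52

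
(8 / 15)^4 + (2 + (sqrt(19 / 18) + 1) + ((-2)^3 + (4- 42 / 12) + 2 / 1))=-244933 / 101250 + sqrt(38) / 6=-1.39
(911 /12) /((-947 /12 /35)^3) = -5624514000 /849278123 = -6.62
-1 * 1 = -1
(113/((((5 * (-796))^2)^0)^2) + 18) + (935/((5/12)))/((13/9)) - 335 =17544/13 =1349.54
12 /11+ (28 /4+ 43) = 562 /11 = 51.09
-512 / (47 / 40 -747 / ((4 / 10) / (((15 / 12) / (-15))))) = -3.27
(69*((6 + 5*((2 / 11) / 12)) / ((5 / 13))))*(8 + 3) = 119899 / 10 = 11989.90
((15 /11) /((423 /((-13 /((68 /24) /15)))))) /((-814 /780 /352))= 24336000 /325193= 74.84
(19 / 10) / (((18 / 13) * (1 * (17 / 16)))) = 988 / 765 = 1.29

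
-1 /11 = -0.09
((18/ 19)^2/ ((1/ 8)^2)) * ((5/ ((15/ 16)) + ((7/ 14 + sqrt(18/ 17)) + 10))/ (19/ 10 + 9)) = 622080 * sqrt(34)/ 668933 + 172800/ 2071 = 88.86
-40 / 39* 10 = -400 / 39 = -10.26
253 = 253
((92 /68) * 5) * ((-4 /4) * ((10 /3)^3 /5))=-23000 /459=-50.11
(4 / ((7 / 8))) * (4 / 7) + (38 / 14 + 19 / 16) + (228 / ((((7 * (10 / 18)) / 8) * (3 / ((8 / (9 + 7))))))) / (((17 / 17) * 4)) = 102143 / 3920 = 26.06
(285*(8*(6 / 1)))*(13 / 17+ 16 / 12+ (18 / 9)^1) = 953040 / 17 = 56061.18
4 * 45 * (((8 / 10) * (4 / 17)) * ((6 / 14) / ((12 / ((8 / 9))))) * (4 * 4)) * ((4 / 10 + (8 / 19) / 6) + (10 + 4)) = 8445952 / 33915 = 249.03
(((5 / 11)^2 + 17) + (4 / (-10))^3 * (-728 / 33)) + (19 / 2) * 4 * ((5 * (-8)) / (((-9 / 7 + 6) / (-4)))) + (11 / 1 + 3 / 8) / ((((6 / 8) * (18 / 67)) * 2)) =4366483733 / 3267000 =1336.54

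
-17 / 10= -1.70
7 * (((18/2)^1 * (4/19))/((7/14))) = 504/19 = 26.53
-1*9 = -9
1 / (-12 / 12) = -1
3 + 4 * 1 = 7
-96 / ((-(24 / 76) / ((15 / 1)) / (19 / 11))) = 86640 / 11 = 7876.36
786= 786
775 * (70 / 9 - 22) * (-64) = 6348800 / 9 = 705422.22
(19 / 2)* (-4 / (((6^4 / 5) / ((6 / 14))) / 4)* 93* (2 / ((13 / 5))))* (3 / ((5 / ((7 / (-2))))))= 37.76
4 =4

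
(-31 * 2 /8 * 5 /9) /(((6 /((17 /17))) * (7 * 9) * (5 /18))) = -31 /756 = -0.04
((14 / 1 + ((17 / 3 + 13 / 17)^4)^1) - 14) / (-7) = -11574317056 / 47356407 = -244.41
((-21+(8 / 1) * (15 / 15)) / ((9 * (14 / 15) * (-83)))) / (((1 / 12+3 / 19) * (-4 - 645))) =-494 / 4147759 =-0.00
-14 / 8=-7 / 4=-1.75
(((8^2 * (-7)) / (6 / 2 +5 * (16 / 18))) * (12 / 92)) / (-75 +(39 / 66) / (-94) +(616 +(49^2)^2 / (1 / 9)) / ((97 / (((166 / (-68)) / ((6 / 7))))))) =4419531072 / 857757751640767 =0.00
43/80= 0.54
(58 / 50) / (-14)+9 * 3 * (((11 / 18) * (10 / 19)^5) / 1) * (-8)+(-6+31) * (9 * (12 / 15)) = 151302430129 / 866634650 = 174.59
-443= -443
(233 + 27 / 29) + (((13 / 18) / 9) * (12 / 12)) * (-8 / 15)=8241052 / 35235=233.89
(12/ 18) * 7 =14/ 3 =4.67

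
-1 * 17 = -17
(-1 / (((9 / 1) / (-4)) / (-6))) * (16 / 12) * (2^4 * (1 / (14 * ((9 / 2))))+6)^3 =-1957215488 / 2250423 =-869.71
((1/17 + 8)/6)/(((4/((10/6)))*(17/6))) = 685/3468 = 0.20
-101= -101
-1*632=-632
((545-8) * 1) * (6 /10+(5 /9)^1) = 9308 /15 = 620.53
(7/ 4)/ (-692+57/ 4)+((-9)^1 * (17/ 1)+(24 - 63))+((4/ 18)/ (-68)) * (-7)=-159259837/ 829566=-191.98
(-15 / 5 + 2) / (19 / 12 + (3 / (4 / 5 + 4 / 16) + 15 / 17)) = -1428 / 7601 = -0.19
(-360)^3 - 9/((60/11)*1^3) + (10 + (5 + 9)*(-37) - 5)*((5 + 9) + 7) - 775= -933350993/20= -46667549.65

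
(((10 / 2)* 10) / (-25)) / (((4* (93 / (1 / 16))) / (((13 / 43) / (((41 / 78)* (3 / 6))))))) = -169 / 437224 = -0.00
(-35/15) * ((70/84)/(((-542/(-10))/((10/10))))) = -175/4878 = -0.04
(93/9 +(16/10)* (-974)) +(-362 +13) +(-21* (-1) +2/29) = -816059/435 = -1876.00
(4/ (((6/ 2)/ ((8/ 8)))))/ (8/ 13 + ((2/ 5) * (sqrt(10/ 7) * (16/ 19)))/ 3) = 492765/ 216614-6422 * sqrt(70)/ 108307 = 1.78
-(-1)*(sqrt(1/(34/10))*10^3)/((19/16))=456.70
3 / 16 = 0.19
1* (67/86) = 67/86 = 0.78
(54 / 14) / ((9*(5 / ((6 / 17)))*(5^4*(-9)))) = -2 / 371875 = -0.00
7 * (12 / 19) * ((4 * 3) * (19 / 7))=144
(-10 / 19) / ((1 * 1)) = -0.53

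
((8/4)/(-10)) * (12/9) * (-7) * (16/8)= 56/15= 3.73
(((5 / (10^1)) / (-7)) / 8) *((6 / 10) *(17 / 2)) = -51 / 1120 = -0.05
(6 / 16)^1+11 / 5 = 2.58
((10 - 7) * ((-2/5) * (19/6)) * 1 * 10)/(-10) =3.80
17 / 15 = 1.13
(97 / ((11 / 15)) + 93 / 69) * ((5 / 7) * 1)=169030 / 1771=95.44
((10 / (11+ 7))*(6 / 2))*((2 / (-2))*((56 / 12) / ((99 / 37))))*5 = -12950 / 891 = -14.53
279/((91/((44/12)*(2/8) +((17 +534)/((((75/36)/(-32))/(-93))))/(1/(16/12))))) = 29279865831/9100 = 3217567.67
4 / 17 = 0.24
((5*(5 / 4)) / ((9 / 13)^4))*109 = 77828725 / 26244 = 2965.58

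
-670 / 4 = -335 / 2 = -167.50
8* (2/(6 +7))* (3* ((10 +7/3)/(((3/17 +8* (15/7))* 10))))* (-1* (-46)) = 1620304/133965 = 12.09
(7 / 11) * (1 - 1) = 0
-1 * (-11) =11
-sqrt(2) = -1.41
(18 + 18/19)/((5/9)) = 648/19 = 34.11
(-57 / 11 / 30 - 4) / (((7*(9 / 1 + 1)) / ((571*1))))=-262089 / 7700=-34.04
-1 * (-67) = 67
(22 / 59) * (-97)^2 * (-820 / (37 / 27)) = -4582935720 / 2183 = -2099375.04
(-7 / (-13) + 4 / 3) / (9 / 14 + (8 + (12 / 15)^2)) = 25550 / 126711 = 0.20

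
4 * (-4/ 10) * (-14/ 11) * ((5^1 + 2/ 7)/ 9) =592/ 495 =1.20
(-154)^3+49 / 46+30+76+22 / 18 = -1511992465 / 414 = -3652155.71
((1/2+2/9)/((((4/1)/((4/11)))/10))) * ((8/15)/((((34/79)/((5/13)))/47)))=74260/5049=14.71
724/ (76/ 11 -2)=147.48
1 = 1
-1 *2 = -2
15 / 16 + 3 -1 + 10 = 12.94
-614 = -614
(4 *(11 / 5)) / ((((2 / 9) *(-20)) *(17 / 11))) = -1089 / 850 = -1.28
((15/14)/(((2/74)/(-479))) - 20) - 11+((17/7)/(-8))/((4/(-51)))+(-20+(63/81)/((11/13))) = -422123239/22176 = -19035.14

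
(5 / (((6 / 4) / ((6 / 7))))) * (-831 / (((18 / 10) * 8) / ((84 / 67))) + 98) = 4910 / 67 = 73.28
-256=-256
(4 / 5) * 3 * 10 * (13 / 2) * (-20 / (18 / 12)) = -2080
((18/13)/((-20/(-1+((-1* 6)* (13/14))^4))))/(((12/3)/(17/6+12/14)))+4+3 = -11903483/218491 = -54.48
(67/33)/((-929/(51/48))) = -1139/490512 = -0.00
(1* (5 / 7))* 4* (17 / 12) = 85 / 21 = 4.05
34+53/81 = 2807/81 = 34.65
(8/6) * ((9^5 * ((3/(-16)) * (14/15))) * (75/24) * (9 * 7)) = -43401015/16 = -2712563.44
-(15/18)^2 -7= -277/36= -7.69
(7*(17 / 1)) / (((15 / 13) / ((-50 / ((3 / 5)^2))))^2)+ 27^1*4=1257016232 / 729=1724302.10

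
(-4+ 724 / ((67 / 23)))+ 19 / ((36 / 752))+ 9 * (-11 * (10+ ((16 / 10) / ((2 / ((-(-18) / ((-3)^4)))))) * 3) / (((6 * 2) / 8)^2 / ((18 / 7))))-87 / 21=-11702471 / 21105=-554.49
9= 9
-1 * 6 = -6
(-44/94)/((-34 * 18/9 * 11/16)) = 8/799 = 0.01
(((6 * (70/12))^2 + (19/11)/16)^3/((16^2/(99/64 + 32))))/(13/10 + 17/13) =92401461.07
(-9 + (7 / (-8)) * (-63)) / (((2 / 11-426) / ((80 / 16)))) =-20295 / 37472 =-0.54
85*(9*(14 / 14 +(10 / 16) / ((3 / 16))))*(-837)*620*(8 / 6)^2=-3058286400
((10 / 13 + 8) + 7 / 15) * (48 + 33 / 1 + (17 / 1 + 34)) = 79244 / 65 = 1219.14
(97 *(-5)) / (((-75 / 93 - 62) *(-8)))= -15035 / 15576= -0.97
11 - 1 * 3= 8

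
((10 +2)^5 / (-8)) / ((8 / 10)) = -38880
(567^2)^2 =103355177121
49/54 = 0.91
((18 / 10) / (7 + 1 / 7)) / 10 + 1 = 2563 / 2500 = 1.03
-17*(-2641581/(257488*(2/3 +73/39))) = 194596467/2832368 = 68.70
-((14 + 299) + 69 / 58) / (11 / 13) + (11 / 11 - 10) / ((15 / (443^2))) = -376805081 / 3190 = -118120.72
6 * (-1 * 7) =-42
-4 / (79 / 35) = -1.77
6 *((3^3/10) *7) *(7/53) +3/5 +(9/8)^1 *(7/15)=34137/2120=16.10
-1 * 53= -53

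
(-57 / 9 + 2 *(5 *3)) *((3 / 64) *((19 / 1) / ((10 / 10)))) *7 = 9443 / 64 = 147.55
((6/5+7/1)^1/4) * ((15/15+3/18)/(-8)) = -287/960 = -0.30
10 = 10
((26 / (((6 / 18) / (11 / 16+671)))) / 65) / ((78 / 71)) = 763037 / 1040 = 733.69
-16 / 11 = -1.45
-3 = -3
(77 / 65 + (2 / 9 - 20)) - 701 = -420962 / 585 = -719.59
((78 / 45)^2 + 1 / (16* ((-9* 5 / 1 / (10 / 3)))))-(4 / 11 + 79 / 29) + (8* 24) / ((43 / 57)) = 18845619083 / 74071800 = 254.42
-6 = -6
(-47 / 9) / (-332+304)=47 / 252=0.19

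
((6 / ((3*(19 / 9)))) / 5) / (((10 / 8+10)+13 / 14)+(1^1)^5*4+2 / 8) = 126 / 10925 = 0.01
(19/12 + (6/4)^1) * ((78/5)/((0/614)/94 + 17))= 481/170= 2.83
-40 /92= -10 /23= -0.43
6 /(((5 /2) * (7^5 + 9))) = 3 /21020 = 0.00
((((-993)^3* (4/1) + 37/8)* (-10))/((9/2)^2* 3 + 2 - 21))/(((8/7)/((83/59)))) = 1542736832665/1336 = 1154743138.22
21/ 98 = 3/ 14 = 0.21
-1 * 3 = -3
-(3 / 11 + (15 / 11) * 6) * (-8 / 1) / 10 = 372 / 55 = 6.76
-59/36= -1.64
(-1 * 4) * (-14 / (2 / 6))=168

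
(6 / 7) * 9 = 54 / 7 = 7.71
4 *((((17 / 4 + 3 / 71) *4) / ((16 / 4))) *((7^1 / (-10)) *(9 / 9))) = -8533 / 710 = -12.02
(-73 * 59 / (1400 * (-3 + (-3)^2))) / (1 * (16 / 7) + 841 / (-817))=-3518819 / 8622000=-0.41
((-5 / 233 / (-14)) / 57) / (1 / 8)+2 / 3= 20666 / 30989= 0.67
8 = 8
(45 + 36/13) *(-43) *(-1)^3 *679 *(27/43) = 11384793/13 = 875753.31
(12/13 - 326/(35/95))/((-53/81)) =6515478/4823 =1350.92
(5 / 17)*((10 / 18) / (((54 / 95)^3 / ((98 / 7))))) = 150040625 / 12045996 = 12.46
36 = 36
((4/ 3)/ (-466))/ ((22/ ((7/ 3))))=-7/ 23067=-0.00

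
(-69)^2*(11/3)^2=64009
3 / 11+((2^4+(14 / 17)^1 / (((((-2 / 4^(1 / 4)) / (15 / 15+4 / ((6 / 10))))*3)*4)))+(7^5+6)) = 185122 / 11- 161*sqrt(2) / 612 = 16828.90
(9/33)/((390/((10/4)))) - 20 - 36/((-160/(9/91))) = -799839/40040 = -19.98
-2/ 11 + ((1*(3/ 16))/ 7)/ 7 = -1535/ 8624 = -0.18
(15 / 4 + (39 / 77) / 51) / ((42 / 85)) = 98435 / 12936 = 7.61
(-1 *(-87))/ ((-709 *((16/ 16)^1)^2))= -87/ 709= -0.12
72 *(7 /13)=504 /13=38.77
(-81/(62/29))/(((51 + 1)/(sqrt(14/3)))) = -783 * sqrt(42)/3224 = -1.57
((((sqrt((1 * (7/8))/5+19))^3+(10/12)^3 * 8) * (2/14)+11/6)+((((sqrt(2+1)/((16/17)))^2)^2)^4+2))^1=767 * sqrt(7670)/5600+60356959609481927519723741/3486434629931105255424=17323.94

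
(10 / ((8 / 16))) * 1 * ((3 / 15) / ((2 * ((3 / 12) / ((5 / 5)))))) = 8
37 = 37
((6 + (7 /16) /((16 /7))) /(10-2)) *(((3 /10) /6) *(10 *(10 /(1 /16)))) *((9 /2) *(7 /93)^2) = 1.58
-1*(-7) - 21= -14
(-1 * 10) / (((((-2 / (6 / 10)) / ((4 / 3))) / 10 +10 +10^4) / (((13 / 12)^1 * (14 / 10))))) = -182 / 120117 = -0.00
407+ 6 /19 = 7739 /19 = 407.32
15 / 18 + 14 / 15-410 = -12247 / 30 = -408.23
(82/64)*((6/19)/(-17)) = -123/5168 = -0.02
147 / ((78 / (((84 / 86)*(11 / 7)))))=1617 / 559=2.89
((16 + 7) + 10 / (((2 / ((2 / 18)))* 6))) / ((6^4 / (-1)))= -1247 / 69984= -0.02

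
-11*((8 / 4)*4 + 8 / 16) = -187 / 2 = -93.50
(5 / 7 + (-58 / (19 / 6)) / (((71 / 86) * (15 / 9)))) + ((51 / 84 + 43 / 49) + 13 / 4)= -2598501 / 330505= -7.86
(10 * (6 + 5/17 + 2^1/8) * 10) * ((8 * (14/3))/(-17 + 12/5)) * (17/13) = -6230000/2847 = -2188.27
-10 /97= -0.10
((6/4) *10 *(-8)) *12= -1440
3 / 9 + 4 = 13 / 3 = 4.33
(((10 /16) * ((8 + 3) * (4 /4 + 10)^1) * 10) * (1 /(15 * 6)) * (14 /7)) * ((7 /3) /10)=847 /216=3.92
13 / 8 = 1.62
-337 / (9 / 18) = -674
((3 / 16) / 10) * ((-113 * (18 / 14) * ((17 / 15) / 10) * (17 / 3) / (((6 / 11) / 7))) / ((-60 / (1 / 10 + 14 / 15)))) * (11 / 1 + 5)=11136037 / 1800000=6.19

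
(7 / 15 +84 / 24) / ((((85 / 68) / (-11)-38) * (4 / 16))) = -10472 / 25155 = -0.42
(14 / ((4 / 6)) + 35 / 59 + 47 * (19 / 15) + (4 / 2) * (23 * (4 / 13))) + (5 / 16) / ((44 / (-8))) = 96408163 / 1012440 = 95.22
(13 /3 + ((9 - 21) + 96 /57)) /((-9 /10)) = 3410 /513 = 6.65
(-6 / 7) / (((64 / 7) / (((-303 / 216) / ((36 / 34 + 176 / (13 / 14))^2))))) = 0.00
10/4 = 2.50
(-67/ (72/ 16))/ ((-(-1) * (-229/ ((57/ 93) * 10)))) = 25460/ 63891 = 0.40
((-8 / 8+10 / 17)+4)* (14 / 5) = 10.05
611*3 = 1833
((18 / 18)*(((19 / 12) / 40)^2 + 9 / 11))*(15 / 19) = 2077571 / 3210240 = 0.65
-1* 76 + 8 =-68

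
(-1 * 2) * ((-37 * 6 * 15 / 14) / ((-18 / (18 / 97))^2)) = 3330 / 65863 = 0.05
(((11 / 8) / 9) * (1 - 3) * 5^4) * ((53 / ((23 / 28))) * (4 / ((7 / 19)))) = -27692500 / 207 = -133780.19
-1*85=-85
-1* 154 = -154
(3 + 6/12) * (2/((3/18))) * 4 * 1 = 168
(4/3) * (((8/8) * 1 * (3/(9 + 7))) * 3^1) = 3/4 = 0.75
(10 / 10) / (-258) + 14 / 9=1201 / 774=1.55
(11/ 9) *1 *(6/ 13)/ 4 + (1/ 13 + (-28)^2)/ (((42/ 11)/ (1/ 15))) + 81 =388334/ 4095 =94.83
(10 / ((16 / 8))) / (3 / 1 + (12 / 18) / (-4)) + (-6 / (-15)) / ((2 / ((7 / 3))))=569 / 255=2.23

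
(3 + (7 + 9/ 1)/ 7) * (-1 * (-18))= 666/ 7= 95.14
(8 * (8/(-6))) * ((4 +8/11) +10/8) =-63.76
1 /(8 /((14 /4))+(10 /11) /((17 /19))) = 1309 /4322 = 0.30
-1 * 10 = -10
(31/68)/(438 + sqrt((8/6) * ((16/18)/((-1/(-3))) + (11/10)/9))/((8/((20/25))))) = 22912875/22014094733- 465 * sqrt(7530)/88056378932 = 0.00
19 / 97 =0.20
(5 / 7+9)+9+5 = 166 / 7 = 23.71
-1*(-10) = 10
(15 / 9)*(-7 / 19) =-35 / 57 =-0.61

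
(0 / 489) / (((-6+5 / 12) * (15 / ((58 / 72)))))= 0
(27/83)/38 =27/3154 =0.01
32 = 32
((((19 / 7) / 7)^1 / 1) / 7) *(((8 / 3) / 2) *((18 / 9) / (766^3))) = 19 / 57811161723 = 0.00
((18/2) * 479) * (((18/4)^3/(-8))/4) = -3142719/256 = -12276.25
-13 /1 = -13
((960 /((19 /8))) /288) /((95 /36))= 192 /361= 0.53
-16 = -16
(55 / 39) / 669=55 / 26091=0.00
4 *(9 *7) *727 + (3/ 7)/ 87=37190413/ 203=183204.00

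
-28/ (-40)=7/ 10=0.70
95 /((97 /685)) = 65075 /97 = 670.88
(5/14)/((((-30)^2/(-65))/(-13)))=169/504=0.34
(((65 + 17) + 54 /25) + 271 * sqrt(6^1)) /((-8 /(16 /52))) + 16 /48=-271 * sqrt(6) /26 - 2831 /975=-28.43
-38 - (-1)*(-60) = -98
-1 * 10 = -10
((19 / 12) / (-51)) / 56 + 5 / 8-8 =-252775 / 34272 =-7.38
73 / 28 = 2.61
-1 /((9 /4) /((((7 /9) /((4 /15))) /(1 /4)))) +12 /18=-122 /27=-4.52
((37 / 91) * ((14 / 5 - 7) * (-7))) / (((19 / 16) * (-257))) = -12432 / 317395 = -0.04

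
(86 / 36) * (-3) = -43 / 6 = -7.17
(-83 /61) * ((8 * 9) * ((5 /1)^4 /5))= -747000 /61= -12245.90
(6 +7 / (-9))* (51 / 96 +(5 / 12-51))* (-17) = 3839195 / 864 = 4443.51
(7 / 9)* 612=476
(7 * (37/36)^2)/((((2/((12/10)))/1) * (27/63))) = 67081/6480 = 10.35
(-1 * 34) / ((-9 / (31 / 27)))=1054 / 243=4.34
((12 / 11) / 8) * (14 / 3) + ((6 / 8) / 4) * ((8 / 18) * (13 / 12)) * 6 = 311 / 264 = 1.18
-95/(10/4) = -38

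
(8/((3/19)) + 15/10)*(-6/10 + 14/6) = 90.42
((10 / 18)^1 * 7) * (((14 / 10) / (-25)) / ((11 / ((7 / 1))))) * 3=-343 / 825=-0.42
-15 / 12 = -1.25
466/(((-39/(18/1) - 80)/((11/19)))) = -30756/9367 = -3.28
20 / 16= 5 / 4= 1.25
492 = 492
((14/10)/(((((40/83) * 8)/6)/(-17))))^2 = 877996161/640000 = 1371.87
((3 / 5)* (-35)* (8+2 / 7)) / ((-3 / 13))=754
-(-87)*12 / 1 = 1044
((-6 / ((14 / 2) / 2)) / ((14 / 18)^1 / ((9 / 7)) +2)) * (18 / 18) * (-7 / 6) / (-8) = -81 / 844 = -0.10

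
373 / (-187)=-373 / 187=-1.99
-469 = -469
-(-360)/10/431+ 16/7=7148/3017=2.37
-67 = -67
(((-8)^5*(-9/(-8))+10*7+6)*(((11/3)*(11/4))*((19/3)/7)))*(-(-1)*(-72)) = 169151224/7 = 24164460.57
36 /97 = 0.37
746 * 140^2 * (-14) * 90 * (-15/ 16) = 17271765000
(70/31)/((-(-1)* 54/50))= 1750/837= 2.09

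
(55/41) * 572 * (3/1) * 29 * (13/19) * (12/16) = 26685945/779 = 34256.67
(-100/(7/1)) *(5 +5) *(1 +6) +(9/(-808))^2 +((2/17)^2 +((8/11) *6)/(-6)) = -2076935094053/2075454656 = -1000.71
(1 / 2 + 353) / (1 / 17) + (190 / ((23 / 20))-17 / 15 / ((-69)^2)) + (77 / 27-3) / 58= 6174.71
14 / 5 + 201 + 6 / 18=3062 / 15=204.13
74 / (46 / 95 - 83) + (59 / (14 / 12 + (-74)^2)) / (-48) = -31333519 / 34930584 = -0.90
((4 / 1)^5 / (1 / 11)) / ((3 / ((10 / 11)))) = 10240 / 3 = 3413.33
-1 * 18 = -18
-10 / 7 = -1.43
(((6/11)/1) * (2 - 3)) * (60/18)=-20/11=-1.82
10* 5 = 50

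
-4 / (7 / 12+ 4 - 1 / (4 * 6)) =-96 / 109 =-0.88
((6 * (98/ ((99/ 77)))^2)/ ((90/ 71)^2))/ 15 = 1186137218/ 820125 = 1446.29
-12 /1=-12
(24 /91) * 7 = 1.85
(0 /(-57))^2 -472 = -472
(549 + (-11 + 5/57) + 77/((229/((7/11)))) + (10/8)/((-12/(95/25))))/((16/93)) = 3482557453/1113856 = 3126.58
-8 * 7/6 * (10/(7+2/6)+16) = -5348/33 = -162.06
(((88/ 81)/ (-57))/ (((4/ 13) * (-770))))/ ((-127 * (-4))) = 13/ 82090260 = 0.00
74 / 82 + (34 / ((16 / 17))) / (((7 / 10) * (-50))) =-1489 / 11480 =-0.13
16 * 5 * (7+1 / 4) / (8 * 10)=29 / 4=7.25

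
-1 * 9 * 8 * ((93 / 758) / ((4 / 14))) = -11718 / 379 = -30.92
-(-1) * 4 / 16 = 1 / 4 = 0.25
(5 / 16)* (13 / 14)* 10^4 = 40625 / 14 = 2901.79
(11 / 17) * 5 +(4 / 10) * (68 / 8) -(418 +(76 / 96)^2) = -20171101 / 48960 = -411.99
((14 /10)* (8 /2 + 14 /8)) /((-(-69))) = 7 /60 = 0.12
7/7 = 1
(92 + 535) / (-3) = -209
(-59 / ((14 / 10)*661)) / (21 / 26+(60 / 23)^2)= -4057430 / 484488543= -0.01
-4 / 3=-1.33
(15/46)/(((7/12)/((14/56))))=45/322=0.14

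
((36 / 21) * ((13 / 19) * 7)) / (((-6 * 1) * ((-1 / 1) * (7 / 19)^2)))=494 / 49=10.08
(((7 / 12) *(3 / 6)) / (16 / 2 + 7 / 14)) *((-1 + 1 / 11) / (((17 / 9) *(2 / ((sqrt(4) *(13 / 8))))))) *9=-0.24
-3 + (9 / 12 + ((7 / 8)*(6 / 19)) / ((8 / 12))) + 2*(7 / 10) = -331 / 760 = -0.44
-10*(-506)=5060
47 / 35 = 1.34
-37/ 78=-0.47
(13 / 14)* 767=9971 / 14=712.21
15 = 15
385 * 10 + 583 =4433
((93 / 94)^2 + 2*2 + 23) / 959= 247221 / 8473724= 0.03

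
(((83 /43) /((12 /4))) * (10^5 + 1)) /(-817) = -78.75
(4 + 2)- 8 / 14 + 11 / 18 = 761 / 126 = 6.04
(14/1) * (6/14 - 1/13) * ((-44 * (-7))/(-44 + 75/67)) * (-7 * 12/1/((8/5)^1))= 69336960/37349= 1856.46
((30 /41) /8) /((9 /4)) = 5 /123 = 0.04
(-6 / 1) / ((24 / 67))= -67 / 4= -16.75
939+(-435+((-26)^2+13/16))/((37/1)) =559757/592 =945.54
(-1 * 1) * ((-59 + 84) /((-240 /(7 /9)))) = 35 /432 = 0.08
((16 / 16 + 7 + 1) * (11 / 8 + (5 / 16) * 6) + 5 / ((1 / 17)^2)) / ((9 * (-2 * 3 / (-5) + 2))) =29485 / 576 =51.19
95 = 95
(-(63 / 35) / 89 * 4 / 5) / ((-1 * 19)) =36 / 42275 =0.00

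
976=976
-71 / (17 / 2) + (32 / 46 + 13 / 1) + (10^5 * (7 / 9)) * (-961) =-263025681199 / 3519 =-74744439.10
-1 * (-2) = 2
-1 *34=-34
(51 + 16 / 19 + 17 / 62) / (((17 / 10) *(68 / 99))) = 30389535 / 680884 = 44.63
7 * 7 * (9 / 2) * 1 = 441 / 2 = 220.50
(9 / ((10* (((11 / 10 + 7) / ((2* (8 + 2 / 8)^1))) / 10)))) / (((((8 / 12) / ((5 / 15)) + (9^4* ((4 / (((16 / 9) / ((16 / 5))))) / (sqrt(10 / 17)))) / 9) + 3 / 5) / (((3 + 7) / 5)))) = 0.01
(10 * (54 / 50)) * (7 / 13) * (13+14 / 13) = 69174 / 845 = 81.86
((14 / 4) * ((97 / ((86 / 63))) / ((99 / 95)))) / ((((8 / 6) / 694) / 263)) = 123622606905 / 3784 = 32669822.12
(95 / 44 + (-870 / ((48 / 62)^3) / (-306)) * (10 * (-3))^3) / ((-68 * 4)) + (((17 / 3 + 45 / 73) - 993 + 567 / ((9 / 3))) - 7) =-140106853303 / 712909824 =-196.53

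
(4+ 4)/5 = 8/5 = 1.60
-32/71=-0.45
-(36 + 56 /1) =-92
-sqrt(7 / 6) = -1.08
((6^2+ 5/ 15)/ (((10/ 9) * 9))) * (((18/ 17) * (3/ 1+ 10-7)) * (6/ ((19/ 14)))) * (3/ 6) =82404/ 1615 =51.02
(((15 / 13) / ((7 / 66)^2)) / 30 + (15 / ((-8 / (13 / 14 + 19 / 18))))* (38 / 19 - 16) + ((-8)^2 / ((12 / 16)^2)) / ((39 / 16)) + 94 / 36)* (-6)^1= -7209247 / 11466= -628.75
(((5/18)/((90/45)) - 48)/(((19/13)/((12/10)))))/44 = -22399/25080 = -0.89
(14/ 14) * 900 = 900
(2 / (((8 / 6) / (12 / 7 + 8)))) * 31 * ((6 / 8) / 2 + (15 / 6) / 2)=20553 / 28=734.04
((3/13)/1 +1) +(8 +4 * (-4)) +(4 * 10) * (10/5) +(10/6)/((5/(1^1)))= 2869/39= 73.56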